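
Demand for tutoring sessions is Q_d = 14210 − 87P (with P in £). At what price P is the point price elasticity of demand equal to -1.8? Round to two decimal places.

Ed = −87P/(14210 − 87P). Set this equal to -1.8:
87P = 1.8·(14210 − 87P) ⇒ 87P(1 + 1.8) = 1.8·14210
P = 1.8·14210 / (87·2.8) = 105

105.00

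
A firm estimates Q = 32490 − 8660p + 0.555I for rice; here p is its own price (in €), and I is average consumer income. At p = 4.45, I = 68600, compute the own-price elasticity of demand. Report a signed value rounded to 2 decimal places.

-1.20

At the given values, Q = 32490 − 8660(4.45) + 0.555(68600) = 32026.
∂Q/∂p = −8660.
E = (-8660) × (4.45/32026) = -1.2033…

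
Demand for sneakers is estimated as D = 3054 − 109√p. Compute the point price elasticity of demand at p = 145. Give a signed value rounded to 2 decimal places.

dD/dp = −109/(2√p) = -4.52598. At p = 145, D = 1741.47.
Ed = (dD/dp)·(p/D) = (-4.52598) × (145/1741.47) = -0.3768…

-0.38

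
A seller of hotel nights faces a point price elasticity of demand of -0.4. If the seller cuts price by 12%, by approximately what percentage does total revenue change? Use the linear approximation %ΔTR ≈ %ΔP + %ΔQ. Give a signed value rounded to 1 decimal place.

-7.2%

%ΔQ ≈ Ed × %ΔP = (-0.4) × (-12%) = +4.8000%
%ΔTR ≈ %ΔP + %ΔQ = (-12%) + (+4.8000%) = -7.2000%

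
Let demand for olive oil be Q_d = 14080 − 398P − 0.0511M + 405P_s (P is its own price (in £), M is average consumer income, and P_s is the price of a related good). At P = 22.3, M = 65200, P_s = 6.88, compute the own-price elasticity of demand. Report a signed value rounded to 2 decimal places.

At the given values, Q_d = 14080 − 398(22.3) − 0.0511(65200) + 405(6.88) = 4659.28.
∂Q_d/∂P = −398.
E = (-398) × (22.3/4659.28) = -1.9048…

-1.90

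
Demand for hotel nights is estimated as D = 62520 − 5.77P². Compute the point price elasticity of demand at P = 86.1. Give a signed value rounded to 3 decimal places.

dD/dP = −2·5.77·P = -993.594. At P = 86.1, D = 19745.7783.
Ed = (dD/dP)·(P/D) = (-993.594) × (86.1/19745.7783) = -4.33249…

-4.332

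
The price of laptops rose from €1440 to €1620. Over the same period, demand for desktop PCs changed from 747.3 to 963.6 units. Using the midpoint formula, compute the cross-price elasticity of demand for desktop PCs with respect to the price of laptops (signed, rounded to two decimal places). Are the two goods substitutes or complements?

2.15; substitutes

%ΔQ_{desktop PCs} = (963.6 − 747.3)/avg = 216.3/855.45 = 0.252849…
%ΔP_{laptops} = (1620 − 1440)/avg = 180/1530 = 0.117647…
E_cross = (216.3/855.45) / (180/1530) = 2.1492…
E_cross > 0 ⇒ the goods are substitutes.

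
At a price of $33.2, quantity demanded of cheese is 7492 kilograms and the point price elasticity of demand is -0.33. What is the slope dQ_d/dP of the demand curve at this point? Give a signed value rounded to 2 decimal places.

Ed = (dQ_d/dP)·(P/Q_d) ⇒ dQ_d/dP = Ed·Q_d/P = (-0.33)·7492/33.2 = -74.4686…

-74.47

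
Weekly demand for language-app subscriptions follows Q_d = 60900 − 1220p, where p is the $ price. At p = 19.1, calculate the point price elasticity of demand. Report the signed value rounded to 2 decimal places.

-0.62

dQ_d/dp = −1220. At p = 19.1, Q_d = 60900 − 1220(19.1) = 37598.
Ed = (dQ_d/dp)·(p/Q_d) = −1220 × (19.1/37598) = -0.6197…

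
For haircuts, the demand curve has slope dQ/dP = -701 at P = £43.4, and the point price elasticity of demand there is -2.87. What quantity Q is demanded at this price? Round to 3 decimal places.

Ed = (dQ/dP)·(P/Q) ⇒ Q = (dQ/dP)·P/Ed = (-701)·43.4/(-2.87) = 10600.48780…

10600.488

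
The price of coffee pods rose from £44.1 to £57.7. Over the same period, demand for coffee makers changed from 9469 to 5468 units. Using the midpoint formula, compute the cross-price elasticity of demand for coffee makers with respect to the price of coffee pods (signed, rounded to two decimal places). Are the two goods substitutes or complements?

-2.00; complements

%ΔQ_{coffee makers} = (5468 − 9469)/avg = -4001/7468.5 = -0.535716…
%ΔP_{coffee pods} = (57.7 − 44.1)/avg = 13.6/50.9 = 0.267190…
E_cross = (-4001/7468.5) / (13.6/50.9) = -2.0049…
E_cross < 0 ⇒ the goods are complements.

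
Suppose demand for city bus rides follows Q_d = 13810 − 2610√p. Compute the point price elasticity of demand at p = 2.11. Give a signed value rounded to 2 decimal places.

dQ_d/dp = −2610/(2√p) = -898.399. At p = 2.11, Q_d = 10018.8.
Ed = (dQ_d/dp)·(p/Q_d) = (-898.399) × (2.11/10018.8) = -0.1892…

-0.19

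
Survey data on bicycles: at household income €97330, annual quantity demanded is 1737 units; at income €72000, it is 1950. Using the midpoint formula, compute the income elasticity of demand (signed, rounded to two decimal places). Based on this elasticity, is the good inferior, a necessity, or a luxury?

%ΔQ = (1950 − 1737)/[( 1737 + 1950)/2] = 213/1843.5 = 0.115541…
%ΔIncome = (72000 − 97330)/[( 97330 + 72000)/2] = -25330/84665 = -0.299179…
E_income = (213/1843.5) / (-25330/84665) = -0.3861…
E_income < 0 ⇒ inferior good.

-0.39; inferior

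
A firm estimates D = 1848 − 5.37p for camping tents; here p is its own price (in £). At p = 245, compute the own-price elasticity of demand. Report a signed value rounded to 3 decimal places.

At the given values, D = 1848 − 5.37(245) = 532.35.
∂D/∂p = −5.37.
E = (-5.37) × (245/532.35) = -2.47140…

-2.471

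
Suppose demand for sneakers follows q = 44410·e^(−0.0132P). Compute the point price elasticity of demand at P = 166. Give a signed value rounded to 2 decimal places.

dq/dP = −0.0132·q = -65.5283. At P = 166, q = 4964.26.
Ed = (dq/dP)·(P/q) = (-65.5283) × (166/4964.26) = -2.1912

-2.19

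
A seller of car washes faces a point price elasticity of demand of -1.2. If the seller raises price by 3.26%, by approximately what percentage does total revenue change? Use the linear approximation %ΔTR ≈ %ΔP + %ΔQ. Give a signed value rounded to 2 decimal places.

-0.65%

%ΔQ ≈ Ed × %ΔP = (-1.2) × (+3.26%) = -3.9120%
%ΔTR ≈ %ΔP + %ΔQ = (+3.26%) + (-3.9120%) = -0.6520%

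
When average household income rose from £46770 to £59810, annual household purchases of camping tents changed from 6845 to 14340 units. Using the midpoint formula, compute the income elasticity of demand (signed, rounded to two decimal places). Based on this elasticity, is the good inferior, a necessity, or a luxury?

2.89; luxury

%ΔQ = (14340 − 6845)/[( 6845 + 14340)/2] = 7495/10592.5 = 0.707576…
%ΔIncome = (59810 − 46770)/[( 46770 + 59810)/2] = 13040/53290 = 0.244698…
E_income = (7495/10592.5) / (13040/53290) = 2.8916…
E_income > 1 ⇒ normal good, luxury.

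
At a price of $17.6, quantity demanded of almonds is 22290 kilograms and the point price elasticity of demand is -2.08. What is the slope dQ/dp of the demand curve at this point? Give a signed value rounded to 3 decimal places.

-2634.273

Ed = (dQ/dp)·(p/Q) ⇒ dQ/dp = Ed·Q/p = (-2.08)·22290/17.6 = -2634.27272…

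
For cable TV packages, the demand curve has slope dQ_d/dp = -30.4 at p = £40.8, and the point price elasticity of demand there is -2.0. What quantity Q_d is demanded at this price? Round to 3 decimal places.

Ed = (dQ_d/dp)·(p/Q_d) ⇒ Q_d = (dQ_d/dp)·p/Ed = (-30.4)·40.8/(-2.0) = 620.16

620.160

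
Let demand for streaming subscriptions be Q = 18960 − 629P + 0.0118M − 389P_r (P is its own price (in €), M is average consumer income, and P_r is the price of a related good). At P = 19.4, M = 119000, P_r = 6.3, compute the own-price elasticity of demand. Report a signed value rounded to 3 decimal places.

-2.137

At the given values, Q = 18960 − 629(19.4) + 0.0118(119000) − 389(6.3) = 5710.9.
∂Q/∂P = −629.
E = (-629) × (19.4/5710.9) = -2.13672…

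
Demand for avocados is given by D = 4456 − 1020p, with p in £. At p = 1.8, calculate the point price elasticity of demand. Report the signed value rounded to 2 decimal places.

dD/dp = −1020. At p = 1.8, D = 4456 − 1020(1.8) = 2620.
Ed = (dD/dp)·(p/D) = −1020 × (1.8/2620) = -0.7007…

-0.70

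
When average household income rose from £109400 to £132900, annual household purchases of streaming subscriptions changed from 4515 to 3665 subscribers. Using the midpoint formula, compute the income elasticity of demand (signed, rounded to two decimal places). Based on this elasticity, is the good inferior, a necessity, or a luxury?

%ΔQ = (3665 − 4515)/[( 4515 + 3665)/2] = -850/4090 = -0.207823…
%ΔIncome = (132900 − 109400)/[( 109400 + 132900)/2] = 23500/121150 = 0.193974…
E_income = (-850/4090) / (23500/121150) = -1.0713…
E_income < 0 ⇒ inferior good.

-1.07; inferior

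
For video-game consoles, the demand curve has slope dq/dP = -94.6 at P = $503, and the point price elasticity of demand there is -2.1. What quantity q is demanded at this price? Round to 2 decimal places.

22658.95

Ed = (dq/dP)·(P/q) ⇒ q = (dq/dP)·P/Ed = (-94.6)·503/(-2.1) = 22658.9523…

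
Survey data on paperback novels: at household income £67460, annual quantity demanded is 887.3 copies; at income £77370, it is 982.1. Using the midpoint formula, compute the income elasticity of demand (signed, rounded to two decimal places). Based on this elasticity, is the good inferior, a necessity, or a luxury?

%ΔQ = (982.1 − 887.3)/[( 887.3 + 982.1)/2] = 94.8/934.7 = 0.101422…
%ΔIncome = (77370 − 67460)/[( 67460 + 77370)/2] = 9910/72415 = 0.136850…
E_income = (94.8/934.7) / (9910/72415) = 0.7411…
0 < E_income < 1 ⇒ normal good, necessity.

0.74; necessity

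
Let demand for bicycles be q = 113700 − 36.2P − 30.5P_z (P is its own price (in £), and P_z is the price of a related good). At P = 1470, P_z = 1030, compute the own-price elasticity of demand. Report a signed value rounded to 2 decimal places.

At the given values, q = 113700 − 36.2(1470) − 30.5(1030) = 29071.
∂q/∂P = −36.2.
E = (-36.2) × (1470/29071) = -1.8304…

-1.83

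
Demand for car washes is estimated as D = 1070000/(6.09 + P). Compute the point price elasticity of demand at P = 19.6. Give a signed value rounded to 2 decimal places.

-0.76

dD/dP = −1070000/(6.09 + P)² = -1621.27. At P = 19.6, D = 41650.4.
Ed = (dD/dP)·(P/D) = (-1621.27) × (19.6/41650.4) = -0.7629…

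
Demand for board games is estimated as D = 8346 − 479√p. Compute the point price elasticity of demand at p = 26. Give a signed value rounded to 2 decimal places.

-0.21

dD/dp = −479/(2√p) = -46.9698. At p = 26, D = 5903.57.
Ed = (dD/dp)·(p/D) = (-46.9698) × (26/5903.57) = -0.2068…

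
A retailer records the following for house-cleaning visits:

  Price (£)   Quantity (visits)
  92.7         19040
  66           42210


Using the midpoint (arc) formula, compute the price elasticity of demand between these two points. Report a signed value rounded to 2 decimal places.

-2.25

%ΔQ = (42210 − 19040) / [(19040 + 42210)/2] = 23170/30625 = 0.756571…
%ΔP = (66 − 92.7) / [(92.7 + 66)/2] = -26.7/79.35 = -0.336483…
Arc Ed = %ΔQ / %ΔP = (23170/30625) / (-26.7/79.35) = -2.2484…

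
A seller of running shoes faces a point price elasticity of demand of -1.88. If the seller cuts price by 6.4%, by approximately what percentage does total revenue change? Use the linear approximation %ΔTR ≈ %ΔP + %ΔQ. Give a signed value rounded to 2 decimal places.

%ΔQ ≈ Ed × %ΔP = (-1.88) × (-6.4%) = +12.0320%
%ΔTR ≈ %ΔP + %ΔQ = (-6.4%) + (+12.0320%) = +5.6320%

+5.63%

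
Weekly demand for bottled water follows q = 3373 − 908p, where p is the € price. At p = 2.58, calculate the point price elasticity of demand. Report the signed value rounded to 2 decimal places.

-2.27

dq/dp = −908. At p = 2.58, q = 3373 − 908(2.58) = 1030.36.
Ed = (dq/dp)·(p/q) = −908 × (2.58/1030.36) = -2.2736…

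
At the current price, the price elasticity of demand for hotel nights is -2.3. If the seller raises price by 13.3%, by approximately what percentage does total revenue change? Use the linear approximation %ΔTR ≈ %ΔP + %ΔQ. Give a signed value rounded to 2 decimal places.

-17.29%

%ΔQ ≈ Ed × %ΔP = (-2.3) × (+13.3%) = -30.5900%
%ΔTR ≈ %ΔP + %ΔQ = (+13.3%) + (-30.5900%) = -17.2900%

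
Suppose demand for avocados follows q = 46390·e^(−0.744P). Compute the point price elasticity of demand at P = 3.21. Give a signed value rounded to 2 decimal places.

-2.39

dq/dP = −0.744·q = -3168.09. At P = 3.21, q = 4258.19.
Ed = (dq/dP)·(P/q) = (-3168.09) × (3.21/4258.19) = -2.3882…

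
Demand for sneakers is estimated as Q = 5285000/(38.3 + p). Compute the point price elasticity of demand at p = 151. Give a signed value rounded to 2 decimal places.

dQ/dp = −5285000/(38.3 + p)² = -147.484. At p = 151, Q = 27918.6.
Ed = (dQ/dp)·(p/Q) = (-147.484) × (151/27918.6) = -0.7976…

-0.80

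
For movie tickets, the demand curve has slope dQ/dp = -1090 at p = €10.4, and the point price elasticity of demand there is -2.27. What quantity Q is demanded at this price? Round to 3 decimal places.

Ed = (dQ/dp)·(p/Q) ⇒ Q = (dQ/dp)·p/Ed = (-1090)·10.4/(-2.27) = 4993.83259…

4993.833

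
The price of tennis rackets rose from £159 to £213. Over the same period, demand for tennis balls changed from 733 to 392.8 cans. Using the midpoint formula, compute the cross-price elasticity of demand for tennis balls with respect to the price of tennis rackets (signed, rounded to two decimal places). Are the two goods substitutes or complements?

%ΔQ_{tennis balls} = (392.8 − 733)/avg = -340.2/562.9 = -0.604370…
%ΔP_{tennis rackets} = (213 − 159)/avg = 54/186 = 0.290322…
E_cross = (-340.2/562.9) / (54/186) = -2.0817…
E_cross < 0 ⇒ the goods are complements.

-2.08; complements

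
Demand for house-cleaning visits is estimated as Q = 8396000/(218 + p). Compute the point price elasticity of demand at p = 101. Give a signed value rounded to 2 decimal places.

-0.32

dQ/dp = −8396000/(218 + p)² = -82.5071. At p = 101, Q = 26319.7.
Ed = (dQ/dp)·(p/Q) = (-82.5071) × (101/26319.7) = -0.3166…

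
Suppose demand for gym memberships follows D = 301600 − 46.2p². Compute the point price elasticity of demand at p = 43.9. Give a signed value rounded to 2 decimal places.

dD/dp = −2·46.2·p = -4056.36. At p = 43.9, D = 212562.898.
Ed = (dD/dp)·(p/D) = (-4056.36) × (43.9/212562.898) = -0.8377…

-0.84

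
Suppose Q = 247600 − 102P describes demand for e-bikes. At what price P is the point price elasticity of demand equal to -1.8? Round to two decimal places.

Ed = −102P/(247600 − 102P). Set this equal to -1.8:
102P = 1.8·(247600 − 102P) ⇒ 102P(1 + 1.8) = 1.8·247600
P = 1.8·247600 / (102·2.8) = 1560.5042…

1560.50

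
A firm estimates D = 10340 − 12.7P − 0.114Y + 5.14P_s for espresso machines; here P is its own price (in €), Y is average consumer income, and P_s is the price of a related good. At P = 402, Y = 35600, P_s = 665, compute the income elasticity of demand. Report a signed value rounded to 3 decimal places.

At the given values, D = 10340 − 12.7(402) − 0.114(35600) + 5.14(665) = 4594.3.
∂D/∂Y = -0.114.
E = (-0.114) × (35600/4594.3) = -0.88335…

-0.883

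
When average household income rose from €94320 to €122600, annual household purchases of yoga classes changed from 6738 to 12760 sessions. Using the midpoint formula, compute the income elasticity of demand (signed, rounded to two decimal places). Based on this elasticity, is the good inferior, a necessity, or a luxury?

%ΔQ = (12760 − 6738)/[( 6738 + 12760)/2] = 6022/9749 = 0.617704…
%ΔIncome = (122600 − 94320)/[( 94320 + 122600)/2] = 28280/108460 = 0.260741…
E_income = (6022/9749) / (28280/108460) = 2.3690…
E_income > 1 ⇒ normal good, luxury.

2.37; luxury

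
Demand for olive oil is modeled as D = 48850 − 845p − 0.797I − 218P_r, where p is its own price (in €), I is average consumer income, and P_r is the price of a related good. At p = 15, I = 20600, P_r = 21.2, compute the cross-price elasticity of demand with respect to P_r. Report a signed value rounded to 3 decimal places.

-0.305

At the given values, D = 48850 − 845(15) − 0.797(20600) − 218(21.2) = 15135.2.
∂D/∂P_r = -218.
E = (-218) × (21.2/15135.2) = -0.30535…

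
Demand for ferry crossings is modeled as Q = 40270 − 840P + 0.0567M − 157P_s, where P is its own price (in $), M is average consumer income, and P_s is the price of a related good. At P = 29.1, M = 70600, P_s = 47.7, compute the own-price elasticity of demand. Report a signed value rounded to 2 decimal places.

At the given values, Q = 40270 − 840(29.1) + 0.0567(70600) − 157(47.7) = 12340.12.
∂Q/∂P = −840.
E = (-840) × (29.1/12340.12) = -1.9808…

-1.98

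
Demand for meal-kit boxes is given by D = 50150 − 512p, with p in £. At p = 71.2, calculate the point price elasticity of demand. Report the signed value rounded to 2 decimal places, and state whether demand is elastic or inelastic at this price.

-2.66; elastic

dD/dp = −512. At p = 71.2, D = 50150 − 512(71.2) = 13695.6.
Ed = (dD/dp)·(p/D) = −512 × (71.2/13695.6) = -2.6617…
|Ed| = 2.66 > 1, so demand is elastic.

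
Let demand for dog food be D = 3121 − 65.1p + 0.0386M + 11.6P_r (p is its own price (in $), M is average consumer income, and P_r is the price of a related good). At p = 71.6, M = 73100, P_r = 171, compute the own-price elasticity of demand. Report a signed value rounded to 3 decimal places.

-1.428

At the given values, D = 3121 − 65.1(71.6) + 0.0386(73100) + 11.6(171) = 3265.1.
∂D/∂p = −65.1.
E = (-65.1) × (71.6/3265.1) = -1.42757…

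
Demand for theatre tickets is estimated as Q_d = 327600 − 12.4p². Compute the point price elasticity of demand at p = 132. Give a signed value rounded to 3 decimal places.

-3.874

dQ_d/dp = −2·12.4·p = -3273.6. At p = 132, Q_d = 111542.4.
Ed = (dQ_d/dp)·(p/Q_d) = (-3273.6) × (132/111542.4) = -3.87399…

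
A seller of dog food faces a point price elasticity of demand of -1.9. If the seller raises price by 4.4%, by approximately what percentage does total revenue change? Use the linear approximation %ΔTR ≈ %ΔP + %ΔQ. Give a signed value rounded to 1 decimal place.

%ΔQ ≈ Ed × %ΔP = (-1.9) × (+4.4%) = -8.3600%
%ΔTR ≈ %ΔP + %ΔQ = (+4.4%) + (-8.3600%) = -3.9600%

-4.0%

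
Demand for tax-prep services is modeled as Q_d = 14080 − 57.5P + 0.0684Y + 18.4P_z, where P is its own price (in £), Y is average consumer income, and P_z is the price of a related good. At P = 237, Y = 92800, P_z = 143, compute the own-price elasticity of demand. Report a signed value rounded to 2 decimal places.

At the given values, Q_d = 14080 − 57.5(237) + 0.0684(92800) + 18.4(143) = 9431.22.
∂Q_d/∂P = −57.5.
E = (-57.5) × (237/9431.22) = -1.4449…

-1.44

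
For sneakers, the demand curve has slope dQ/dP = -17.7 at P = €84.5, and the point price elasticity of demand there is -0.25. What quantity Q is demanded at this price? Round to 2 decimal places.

Ed = (dQ/dP)·(P/Q) ⇒ Q = (dQ/dP)·P/Ed = (-17.7)·84.5/(-0.25) = 5982.6

5982.60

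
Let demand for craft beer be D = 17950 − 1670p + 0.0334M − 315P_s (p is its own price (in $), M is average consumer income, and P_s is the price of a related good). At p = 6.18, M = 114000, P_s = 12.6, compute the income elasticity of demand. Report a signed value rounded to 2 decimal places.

At the given values, D = 17950 − 1670(6.18) + 0.0334(114000) − 315(12.6) = 7468.
∂D/∂M = 0.0334.
E = (0.0334) × (114000/7468) = 0.5098…

0.51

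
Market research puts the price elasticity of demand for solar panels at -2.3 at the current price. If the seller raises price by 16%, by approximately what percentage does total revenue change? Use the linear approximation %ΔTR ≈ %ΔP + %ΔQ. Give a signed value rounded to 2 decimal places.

-20.80%

%ΔQ ≈ Ed × %ΔP = (-2.3) × (+16%) = -36.8000%
%ΔTR ≈ %ΔP + %ΔQ = (+16%) + (-36.8000%) = -20.8000%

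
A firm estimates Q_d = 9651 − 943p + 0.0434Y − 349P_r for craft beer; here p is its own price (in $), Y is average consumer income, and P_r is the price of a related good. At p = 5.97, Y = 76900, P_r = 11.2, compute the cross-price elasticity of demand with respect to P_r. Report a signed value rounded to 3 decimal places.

-1.133

At the given values, Q_d = 9651 − 943(5.97) + 0.0434(76900) − 349(11.2) = 3449.95.
∂Q_d/∂P_r = -349.
E = (-349) × (11.2/3449.95) = -1.13300…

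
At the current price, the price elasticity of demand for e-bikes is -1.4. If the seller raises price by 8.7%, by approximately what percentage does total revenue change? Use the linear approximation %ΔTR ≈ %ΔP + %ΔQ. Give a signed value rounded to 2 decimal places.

%ΔQ ≈ Ed × %ΔP = (-1.4) × (+8.7%) = -12.1800%
%ΔTR ≈ %ΔP + %ΔQ = (+8.7%) + (-12.1800%) = -3.4800%

-3.48%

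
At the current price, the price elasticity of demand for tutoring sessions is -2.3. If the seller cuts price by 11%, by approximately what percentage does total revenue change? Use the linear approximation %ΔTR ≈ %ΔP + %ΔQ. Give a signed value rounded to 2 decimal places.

%ΔQ ≈ Ed × %ΔP = (-2.3) × (-11%) = +25.3000%
%ΔTR ≈ %ΔP + %ΔQ = (-11%) + (+25.3000%) = +14.3000%

+14.30%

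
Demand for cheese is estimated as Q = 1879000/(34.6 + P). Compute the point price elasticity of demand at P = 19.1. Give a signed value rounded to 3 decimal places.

-0.356

dQ/dP = −1879000/(34.6 + P)² = -651.596. At P = 19.1, Q = 34990.7.
Ed = (dQ/dP)·(P/Q) = (-651.596) × (19.1/34990.7) = -0.35567…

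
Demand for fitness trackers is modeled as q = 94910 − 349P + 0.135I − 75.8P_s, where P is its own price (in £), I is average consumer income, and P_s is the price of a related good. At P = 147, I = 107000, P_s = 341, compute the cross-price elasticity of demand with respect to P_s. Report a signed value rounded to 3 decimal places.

At the given values, q = 94910 − 349(147) + 0.135(107000) − 75.8(341) = 32204.2.
∂q/∂P_s = -75.8.
E = (-75.8) × (341/32204.2) = -0.80262…

-0.803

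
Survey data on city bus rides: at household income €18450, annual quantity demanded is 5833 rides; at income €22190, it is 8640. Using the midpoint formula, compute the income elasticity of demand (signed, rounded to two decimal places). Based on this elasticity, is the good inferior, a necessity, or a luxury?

%ΔQ = (8640 − 5833)/[( 5833 + 8640)/2] = 2807/7236.5 = 0.387894…
%ΔIncome = (22190 − 18450)/[( 18450 + 22190)/2] = 3740/20320 = 0.184055…
E_income = (2807/7236.5) / (3740/20320) = 2.1074…
E_income > 1 ⇒ normal good, luxury.

2.11; luxury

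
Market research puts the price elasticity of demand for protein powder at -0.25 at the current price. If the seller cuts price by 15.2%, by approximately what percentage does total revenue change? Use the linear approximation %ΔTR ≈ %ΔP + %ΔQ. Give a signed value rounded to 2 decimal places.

%ΔQ ≈ Ed × %ΔP = (-0.25) × (-15.2%) = +3.8000%
%ΔTR ≈ %ΔP + %ΔQ = (-15.2%) + (+3.8000%) = -11.4000%

-11.40%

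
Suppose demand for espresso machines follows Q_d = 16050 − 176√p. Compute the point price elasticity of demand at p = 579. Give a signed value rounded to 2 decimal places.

-0.18

dQ_d/dp = −176/(2√p) = -3.65716. At p = 579, Q_d = 11815.
Ed = (dQ_d/dp)·(p/Q_d) = (-3.65716) × (579/11815) = -0.1792…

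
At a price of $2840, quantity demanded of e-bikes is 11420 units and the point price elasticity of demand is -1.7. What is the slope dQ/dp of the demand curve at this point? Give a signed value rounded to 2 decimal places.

-6.84

Ed = (dQ/dp)·(p/Q) ⇒ dQ/dp = Ed·Q/p = (-1.7)·11420/2840 = -6.8359…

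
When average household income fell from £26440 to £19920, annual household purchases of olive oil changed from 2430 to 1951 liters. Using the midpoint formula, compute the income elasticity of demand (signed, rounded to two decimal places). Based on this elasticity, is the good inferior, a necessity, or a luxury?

0.78; necessity

%ΔQ = (1951 − 2430)/[( 2430 + 1951)/2] = -479/2190.5 = -0.218671…
%ΔIncome = (19920 − 26440)/[( 26440 + 19920)/2] = -6520/23180 = -0.281276…
E_income = (-479/2190.5) / (-6520/23180) = 0.7774…
0 < E_income < 1 ⇒ normal good, necessity.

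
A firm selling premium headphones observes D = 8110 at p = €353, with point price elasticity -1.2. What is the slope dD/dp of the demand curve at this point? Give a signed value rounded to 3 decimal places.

-27.569

Ed = (dD/dp)·(p/D) ⇒ dD/dp = Ed·D/p = (-1.2)·8110/353 = -27.56940…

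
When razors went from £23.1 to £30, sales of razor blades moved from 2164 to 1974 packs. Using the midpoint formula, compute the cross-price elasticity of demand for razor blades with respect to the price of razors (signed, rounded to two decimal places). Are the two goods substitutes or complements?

%ΔQ_{razor blades} = (1974 − 2164)/avg = -190/2069 = -0.091831…
%ΔP_{razors} = (30 − 23.1)/avg = 6.9/26.55 = 0.259887…
E_cross = (-190/2069) / (6.9/26.55) = -0.3533…
E_cross < 0 ⇒ the goods are complements.

-0.35; complements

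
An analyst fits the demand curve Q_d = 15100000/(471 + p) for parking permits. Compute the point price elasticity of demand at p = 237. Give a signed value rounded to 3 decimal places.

-0.335

dQ_d/dp = −15100000/(471 + p)² = -30.1238. At p = 237, Q_d = 21327.7.
Ed = (dQ_d/dp)·(p/Q_d) = (-30.1238) × (237/21327.7) = -0.33474…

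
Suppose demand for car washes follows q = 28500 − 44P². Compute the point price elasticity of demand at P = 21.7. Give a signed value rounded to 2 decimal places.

-5.33

dq/dP = −2·44·P = -1909.6. At P = 21.7, q = 7780.84.
Ed = (dq/dP)·(P/q) = (-1909.6) × (21.7/7780.84) = -5.3256…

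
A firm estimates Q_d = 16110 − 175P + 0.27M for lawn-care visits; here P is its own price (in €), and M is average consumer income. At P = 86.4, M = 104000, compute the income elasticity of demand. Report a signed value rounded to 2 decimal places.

0.97

At the given values, Q_d = 16110 − 175(86.4) + 0.27(104000) = 29070.
∂Q_d/∂M = 0.27.
E = (0.27) × (104000/29070) = 0.9659…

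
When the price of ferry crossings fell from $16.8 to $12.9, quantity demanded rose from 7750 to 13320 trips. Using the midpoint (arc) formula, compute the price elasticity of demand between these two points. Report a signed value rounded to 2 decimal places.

-2.01

%ΔQ = (13320 − 7750) / [(7750 + 13320)/2] = 5570/10535 = 0.528713…
%ΔP = (12.9 − 16.8) / [(16.8 + 12.9)/2] = -3.9/14.85 = -0.262626…
Arc Ed = %ΔQ / %ΔP = (5570/10535) / (-3.9/14.85) = -2.0131…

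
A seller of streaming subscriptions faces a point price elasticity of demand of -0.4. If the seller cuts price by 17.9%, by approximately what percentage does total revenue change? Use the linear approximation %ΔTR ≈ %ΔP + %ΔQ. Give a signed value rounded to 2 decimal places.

%ΔQ ≈ Ed × %ΔP = (-0.4) × (-17.9%) = +7.1600%
%ΔTR ≈ %ΔP + %ΔQ = (-17.9%) + (+7.1600%) = -10.7400%

-10.74%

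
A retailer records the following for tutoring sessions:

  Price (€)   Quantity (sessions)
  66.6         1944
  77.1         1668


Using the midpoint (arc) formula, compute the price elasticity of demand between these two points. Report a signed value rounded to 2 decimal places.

%ΔQ = (1668 − 1944) / [(1944 + 1668)/2] = -276/1806 = -0.152823…
%ΔP = (77.1 − 66.6) / [(66.6 + 77.1)/2] = 10.5/71.85 = 0.146137…
Arc Ed = %ΔQ / %ΔP = (-276/1806) / (10.5/71.85) = -1.0457…

-1.05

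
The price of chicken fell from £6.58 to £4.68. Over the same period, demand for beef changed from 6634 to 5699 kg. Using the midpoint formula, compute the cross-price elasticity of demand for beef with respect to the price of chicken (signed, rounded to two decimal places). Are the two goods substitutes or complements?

0.45; substitutes

%ΔQ_{beef} = (5699 − 6634)/avg = -935/6166.5 = -0.151625…
%ΔP_{chicken} = (4.68 − 6.58)/avg = -1.9/5.63 = -0.337477…
E_cross = (-935/6166.5) / (-1.9/5.63) = 0.4492…
E_cross > 0 ⇒ the goods are substitutes.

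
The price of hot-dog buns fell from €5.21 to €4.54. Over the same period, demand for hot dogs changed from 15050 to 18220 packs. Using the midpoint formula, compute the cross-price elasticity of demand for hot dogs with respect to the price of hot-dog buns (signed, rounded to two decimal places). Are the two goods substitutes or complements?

%ΔQ_{hot dogs} = (18220 − 15050)/avg = 3170/16635 = 0.190562…
%ΔP_{hot-dog buns} = (4.54 − 5.21)/avg = -0.67/4.875 = -0.137435…
E_cross = (3170/16635) / (-0.67/4.875) = -1.3865…
E_cross < 0 ⇒ the goods are complements.

-1.39; complements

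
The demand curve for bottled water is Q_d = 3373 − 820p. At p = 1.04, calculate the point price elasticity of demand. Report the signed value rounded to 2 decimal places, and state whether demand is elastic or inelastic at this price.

-0.34; inelastic

dQ_d/dp = −820. At p = 1.04, Q_d = 3373 − 820(1.04) = 2520.2.
Ed = (dQ_d/dp)·(p/Q_d) = −820 × (1.04/2520.2) = -0.3383…
|Ed| = 0.34 < 1, so demand is inelastic.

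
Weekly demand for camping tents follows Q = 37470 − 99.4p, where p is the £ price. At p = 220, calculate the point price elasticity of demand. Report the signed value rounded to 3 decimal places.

dQ/dp = −99.4. At p = 220, Q = 37470 − 99.4(220) = 15602.
Ed = (dQ/dp)·(p/Q) = −99.4 × (220/15602) = -1.40161…

-1.402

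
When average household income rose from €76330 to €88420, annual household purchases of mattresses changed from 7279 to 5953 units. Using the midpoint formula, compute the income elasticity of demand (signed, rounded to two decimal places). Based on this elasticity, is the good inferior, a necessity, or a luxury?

%ΔQ = (5953 − 7279)/[( 7279 + 5953)/2] = -1326/6616 = -0.200423…
%ΔIncome = (88420 − 76330)/[( 76330 + 88420)/2] = 12090/82375 = 0.146767…
E_income = (-1326/6616) / (12090/82375) = -1.3655…
E_income < 0 ⇒ inferior good.

-1.37; inferior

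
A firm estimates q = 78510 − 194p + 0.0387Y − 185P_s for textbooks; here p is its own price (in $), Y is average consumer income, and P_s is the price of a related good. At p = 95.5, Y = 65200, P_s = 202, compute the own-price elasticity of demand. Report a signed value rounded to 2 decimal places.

At the given values, q = 78510 − 194(95.5) + 0.0387(65200) − 185(202) = 25136.24.
∂q/∂p = −194.
E = (-194) × (95.5/25136.24) = -0.7370…

-0.74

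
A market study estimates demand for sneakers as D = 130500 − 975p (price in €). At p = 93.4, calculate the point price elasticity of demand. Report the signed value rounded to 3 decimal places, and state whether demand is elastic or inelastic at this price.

-2.309; elastic

dD/dp = −975. At p = 93.4, D = 130500 − 975(93.4) = 39435.
Ed = (dD/dp)·(p/D) = −975 × (93.4/39435) = -2.30924…
|Ed| = 2.309 > 1, so demand is elastic.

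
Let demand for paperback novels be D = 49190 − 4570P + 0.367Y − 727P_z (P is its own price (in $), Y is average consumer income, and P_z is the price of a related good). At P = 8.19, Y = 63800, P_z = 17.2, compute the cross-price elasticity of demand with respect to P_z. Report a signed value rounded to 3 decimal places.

At the given values, D = 49190 − 4570(8.19) + 0.367(63800) − 727(17.2) = 22671.9.
∂D/∂P_z = -727.
E = (-727) × (17.2/22671.9) = -0.55153…

-0.552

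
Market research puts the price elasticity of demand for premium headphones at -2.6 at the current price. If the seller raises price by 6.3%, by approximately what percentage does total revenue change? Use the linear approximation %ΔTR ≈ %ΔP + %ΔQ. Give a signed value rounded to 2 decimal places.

-10.08%

%ΔQ ≈ Ed × %ΔP = (-2.6) × (+6.3%) = -16.3800%
%ΔTR ≈ %ΔP + %ΔQ = (+6.3%) + (-16.3800%) = -10.0800%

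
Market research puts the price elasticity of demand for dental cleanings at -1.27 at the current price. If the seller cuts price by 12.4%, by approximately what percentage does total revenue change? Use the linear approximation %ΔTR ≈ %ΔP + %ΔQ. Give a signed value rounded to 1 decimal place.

+3.3%

%ΔQ ≈ Ed × %ΔP = (-1.27) × (-12.4%) = +15.7480%
%ΔTR ≈ %ΔP + %ΔQ = (-12.4%) + (+15.7480%) = +3.3480%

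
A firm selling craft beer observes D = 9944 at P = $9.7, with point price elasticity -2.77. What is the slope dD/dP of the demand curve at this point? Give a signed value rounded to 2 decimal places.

-2839.68

Ed = (dD/dP)·(P/D) ⇒ dD/dP = Ed·D/P = (-2.77)·9944/9.7 = -2839.6783…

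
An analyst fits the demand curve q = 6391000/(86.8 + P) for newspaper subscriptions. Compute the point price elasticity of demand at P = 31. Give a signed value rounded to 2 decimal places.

-0.26

dq/dP = −6391000/(86.8 + P)² = -460.552. At P = 31, q = 54253.
Ed = (dq/dP)·(P/q) = (-460.552) × (31/54253) = -0.2631…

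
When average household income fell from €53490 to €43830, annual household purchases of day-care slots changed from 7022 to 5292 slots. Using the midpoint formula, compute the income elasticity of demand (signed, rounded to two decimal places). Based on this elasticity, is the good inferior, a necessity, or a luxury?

%ΔQ = (5292 − 7022)/[( 7022 + 5292)/2] = -1730/6157 = -0.280980…
%ΔIncome = (43830 − 53490)/[( 53490 + 43830)/2] = -9660/48660 = -0.198520…
E_income = (-1730/6157) / (-9660/48660) = 1.4153…
E_income > 1 ⇒ normal good, luxury.

1.42; luxury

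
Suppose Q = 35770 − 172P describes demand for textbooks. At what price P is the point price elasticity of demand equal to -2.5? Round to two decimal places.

Ed = −172P/(35770 − 172P). Set this equal to -2.5:
172P = 2.5·(35770 − 172P) ⇒ 172P(1 + 2.5) = 2.5·35770
P = 2.5·35770 / (172·3.5) = 148.5465…

148.55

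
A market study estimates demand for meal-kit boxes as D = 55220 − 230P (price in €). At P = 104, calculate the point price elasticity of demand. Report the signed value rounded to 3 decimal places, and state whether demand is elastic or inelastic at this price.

dD/dP = −230. At P = 104, D = 55220 − 230(104) = 31300.
Ed = (dD/dP)·(P/D) = −230 × (104/31300) = -0.76421…
|Ed| = 0.764 < 1, so demand is inelastic.

-0.764; inelastic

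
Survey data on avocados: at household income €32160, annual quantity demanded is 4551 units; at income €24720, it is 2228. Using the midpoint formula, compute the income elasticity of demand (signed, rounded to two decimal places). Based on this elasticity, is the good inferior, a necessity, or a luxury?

2.62; luxury

%ΔQ = (2228 − 4551)/[( 4551 + 2228)/2] = -2323/3389.5 = -0.685351…
%ΔIncome = (24720 − 32160)/[( 32160 + 24720)/2] = -7440/28440 = -0.261603…
E_income = (-2323/3389.5) / (-7440/28440) = 2.6198…
E_income > 1 ⇒ normal good, luxury.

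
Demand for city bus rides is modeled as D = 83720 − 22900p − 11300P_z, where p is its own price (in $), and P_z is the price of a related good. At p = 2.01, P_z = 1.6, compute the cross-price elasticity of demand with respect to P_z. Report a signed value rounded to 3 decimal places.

At the given values, D = 83720 − 22900(2.01) − 11300(1.6) = 19611.
∂D/∂P_z = -11300.
E = (-11300) × (1.6/19611) = -0.92193…

-0.922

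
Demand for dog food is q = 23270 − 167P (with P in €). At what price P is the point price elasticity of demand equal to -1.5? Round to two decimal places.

Ed = −167P/(23270 − 167P). Set this equal to -1.5:
167P = 1.5·(23270 − 167P) ⇒ 167P(1 + 1.5) = 1.5·23270
P = 1.5·23270 / (167·2.5) = 83.6047…

83.60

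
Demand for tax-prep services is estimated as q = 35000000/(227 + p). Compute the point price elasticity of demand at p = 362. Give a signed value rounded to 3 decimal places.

-0.615

dq/dp = −35000000/(227 + p)² = -100.888. At p = 362, q = 59422.8.
Ed = (dq/dp)·(p/q) = (-100.888) × (362/59422.8) = -0.61460…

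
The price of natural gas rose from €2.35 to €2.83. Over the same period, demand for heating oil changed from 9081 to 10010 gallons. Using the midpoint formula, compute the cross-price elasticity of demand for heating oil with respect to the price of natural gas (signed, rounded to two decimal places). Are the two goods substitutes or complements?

0.53; substitutes

%ΔQ_{heating oil} = (10010 − 9081)/avg = 929/9545.5 = 0.097323…
%ΔP_{natural gas} = (2.83 − 2.35)/avg = 0.48/2.59 = 0.185328…
E_cross = (929/9545.5) / (0.48/2.59) = 0.5251…
E_cross > 0 ⇒ the goods are substitutes.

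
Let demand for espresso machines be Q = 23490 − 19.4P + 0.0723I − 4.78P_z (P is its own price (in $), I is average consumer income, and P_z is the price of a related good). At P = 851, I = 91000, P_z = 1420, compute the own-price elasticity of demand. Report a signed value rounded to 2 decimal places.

-2.44

At the given values, Q = 23490 − 19.4(851) + 0.0723(91000) − 4.78(1420) = 6772.3.
∂Q/∂P = −19.4.
E = (-19.4) × (851/6772.3) = -2.4377…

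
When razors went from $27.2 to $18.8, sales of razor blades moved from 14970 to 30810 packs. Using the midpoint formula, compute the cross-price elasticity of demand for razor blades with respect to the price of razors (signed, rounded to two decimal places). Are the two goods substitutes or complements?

%ΔQ_{razor blades} = (30810 − 14970)/avg = 15840/22890 = 0.692005…
%ΔP_{razors} = (18.8 − 27.2)/avg = -8.4/23 = -0.365217…
E_cross = (15840/22890) / (-8.4/23) = -1.8947…
E_cross < 0 ⇒ the goods are complements.

-1.89; complements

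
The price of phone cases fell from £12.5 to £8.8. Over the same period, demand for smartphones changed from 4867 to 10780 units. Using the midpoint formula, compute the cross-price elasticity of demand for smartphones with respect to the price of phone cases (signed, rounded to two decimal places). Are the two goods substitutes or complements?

%ΔQ_{smartphones} = (10780 − 4867)/avg = 5913/7823.5 = 0.755799…
%ΔP_{phone cases} = (8.8 − 12.5)/avg = -3.7/10.65 = -0.347417…
E_cross = (5913/7823.5) / (-3.7/10.65) = -2.1754…
E_cross < 0 ⇒ the goods are complements.

-2.18; complements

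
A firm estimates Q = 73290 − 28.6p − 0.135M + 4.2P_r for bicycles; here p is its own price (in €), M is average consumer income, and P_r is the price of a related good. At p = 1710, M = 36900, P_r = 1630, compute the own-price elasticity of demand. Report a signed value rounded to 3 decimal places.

-1.863

At the given values, Q = 73290 − 28.6(1710) − 0.135(36900) + 4.2(1630) = 26248.5.
∂Q/∂p = −28.6.
E = (-28.6) × (1710/26248.5) = -1.86319…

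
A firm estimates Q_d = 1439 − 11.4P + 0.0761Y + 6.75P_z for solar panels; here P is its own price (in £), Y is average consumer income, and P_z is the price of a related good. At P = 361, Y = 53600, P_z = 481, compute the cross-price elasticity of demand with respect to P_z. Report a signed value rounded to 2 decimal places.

At the given values, Q_d = 1439 − 11.4(361) + 0.0761(53600) + 6.75(481) = 4649.31.
∂Q_d/∂P_z = 6.75.
E = (6.75) × (481/4649.31) = 0.6983…

0.70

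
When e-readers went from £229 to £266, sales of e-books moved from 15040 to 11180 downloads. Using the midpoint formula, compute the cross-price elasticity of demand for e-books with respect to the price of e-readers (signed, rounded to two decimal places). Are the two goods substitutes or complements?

%ΔQ_{e-books} = (11180 − 15040)/avg = -3860/13110 = -0.294431…
%ΔP_{e-readers} = (266 − 229)/avg = 37/247.5 = 0.149494…
E_cross = (-3860/13110) / (37/247.5) = -1.9695…
E_cross < 0 ⇒ the goods are complements.

-1.97; complements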